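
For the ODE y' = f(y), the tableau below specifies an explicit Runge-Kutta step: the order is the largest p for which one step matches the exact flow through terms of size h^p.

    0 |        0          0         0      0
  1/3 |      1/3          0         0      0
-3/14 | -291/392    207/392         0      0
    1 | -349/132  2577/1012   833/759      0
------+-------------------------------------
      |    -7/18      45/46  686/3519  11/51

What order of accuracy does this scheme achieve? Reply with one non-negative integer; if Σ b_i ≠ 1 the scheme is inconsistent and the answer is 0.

4

b = (-7/18, 45/46, 686/3519, 11/51)
c = (0, 1/3, -3/14, 1)
Ac = (0, 0, 69/392, 27/44)
Σ b_i: (-7/18)·1 + 45/46·1 + 686/3519·1 + 11/51·1 = 1 ✓
b·c: 45/46·1/3 + 686/3519·(-3/14) + 11/51·1 = 1/2 ✓
b·c²: 45/46·1/9 + 686/3519·9/196 + 11/51·1 = 1/3 ✓
b·Ac: 686/3519·69/392 + 11/51·27/44 = 1/6 ✓
b·c³: 45/46·1/27 + 686/3519·(-27/2744) + 11/51·1 = 1/4 ✓
b·(c∘Ac): 686/3519·(-207/5488) + 11/51·27/44 = 1/8 ✓
b·Ac²: 686/3519·23/392 + 11/51·1/3 = 1/12 ✓
b·A²c: 11/51·17/88 = 1/24 ✓; 4 stages ⇒ order 4.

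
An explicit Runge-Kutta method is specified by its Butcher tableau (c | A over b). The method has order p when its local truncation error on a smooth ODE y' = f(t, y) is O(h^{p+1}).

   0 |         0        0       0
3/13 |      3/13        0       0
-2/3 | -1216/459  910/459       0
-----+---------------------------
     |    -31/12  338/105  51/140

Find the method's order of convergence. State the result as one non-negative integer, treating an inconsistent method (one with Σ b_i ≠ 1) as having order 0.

3

b = (-31/12, 338/105, 51/140)
c = (0, 3/13, -2/3)
Ac = (0, 0, 70/153)
Σ b_i: (-31/12)·1 + 338/105·1 + 51/140·1 = 1 ✓
b·c: 338/105·3/13 + 51/140·(-2/3) = 1/2 ✓
b·c²: 338/105·9/169 + 51/140·4/9 = 1/3 ✓
b·Ac: 51/140·70/153 = 1/6 ✓; 3 stages ⇒ order 3.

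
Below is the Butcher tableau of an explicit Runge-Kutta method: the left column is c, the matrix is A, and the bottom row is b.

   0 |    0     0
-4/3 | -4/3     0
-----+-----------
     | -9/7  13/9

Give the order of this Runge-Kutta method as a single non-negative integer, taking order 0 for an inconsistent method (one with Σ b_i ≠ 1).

b = (-9/7, 13/9)
c = (0, -4/3)
Σ b_i: (-9/7)·1 + 13/9·1 = 10/63 ≠ 1 ⇒ order 0.

0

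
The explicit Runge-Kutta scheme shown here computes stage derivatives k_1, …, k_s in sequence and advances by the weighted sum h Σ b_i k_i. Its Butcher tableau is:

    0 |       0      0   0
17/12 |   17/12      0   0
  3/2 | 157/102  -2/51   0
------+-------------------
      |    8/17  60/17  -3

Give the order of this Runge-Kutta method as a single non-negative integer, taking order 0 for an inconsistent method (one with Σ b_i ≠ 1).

b = (8/17, 60/17, -3)
c = (0, 17/12, 3/2)
Ac = (0, 0, -1/18)
Σ b_i: 8/17·1 + 60/17·1 + (-3)·1 = 1 ✓
b·c: 60/17·17/12 + (-3)·3/2 = 1/2 ✓
b·c²: 60/17·289/144 + (-3)·9/4 = 1/3 ✓
b·Ac: (-3)·(-1/18) = 1/6 ✓; 3 stages ⇒ order 3.

3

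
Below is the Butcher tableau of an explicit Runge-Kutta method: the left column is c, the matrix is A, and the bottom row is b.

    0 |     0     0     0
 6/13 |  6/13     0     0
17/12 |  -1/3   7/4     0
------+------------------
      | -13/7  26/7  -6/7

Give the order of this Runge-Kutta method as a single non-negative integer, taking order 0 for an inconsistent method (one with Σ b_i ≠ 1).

b = (-13/7, 26/7, -6/7)
c = (0, 6/13, 17/12)
Ac = (0, 0, 21/26)
Σ b_i: (-13/7)·1 + 26/7·1 + (-6/7)·1 = 1 ✓
b·c: 26/7·6/13 + (-6/7)·17/12 = 1/2 ✓
b·c²: 26/7·36/169 + (-6/7)·289/144 = -2029/2184 ≠ 1/3 ⇒ order 2.
b·Ac: (-6/7)·21/26 = -9/13 ≠ 1/6

2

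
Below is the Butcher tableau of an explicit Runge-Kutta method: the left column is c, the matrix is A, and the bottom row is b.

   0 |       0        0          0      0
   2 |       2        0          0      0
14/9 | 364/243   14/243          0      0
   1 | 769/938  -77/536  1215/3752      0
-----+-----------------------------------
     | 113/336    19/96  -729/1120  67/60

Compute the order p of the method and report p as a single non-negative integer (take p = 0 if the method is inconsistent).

b = (113/336, 19/96, -729/1120, 67/60)
c = (0, 2, 14/9, 1)
Ac = (0, 0, 28/243, 29/134)
Σ b_i: 113/336·1 + 19/96·1 + (-729/1120)·1 + 67/60·1 = 1 ✓
b·c: 19/96·2 + (-729/1120)·14/9 + 67/60·1 = 1/2 ✓
b·c²: 19/96·4 + (-729/1120)·196/81 + 67/60·1 = 1/3 ✓
b·Ac: (-729/1120)·28/243 + 67/60·29/134 = 1/6 ✓
b·c³: 19/96·8 + (-729/1120)·2744/729 + 67/60·1 = 1/4 ✓
b·(c∘Ac): (-729/1120)·392/2187 + 67/60·29/134 = 1/8 ✓
b·Ac²: (-729/1120)·56/243 + 67/60·14/67 = 1/12 ✓
b·A²c: 67/60·5/134 = 1/24 ✓; 4 stages ⇒ order 4.

4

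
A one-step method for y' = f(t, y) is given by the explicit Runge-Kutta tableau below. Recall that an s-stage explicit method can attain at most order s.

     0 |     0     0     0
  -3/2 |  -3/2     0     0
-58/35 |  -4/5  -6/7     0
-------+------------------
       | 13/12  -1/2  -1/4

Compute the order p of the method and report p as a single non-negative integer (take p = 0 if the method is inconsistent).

0

b = (13/12, -1/2, -1/4)
c = (0, -3/2, -58/35)
Ac = (0, 0, 9/7)
Σ b_i: 13/12·1 + (-1/2)·1 + (-1/4)·1 = 1/3 ≠ 1 ⇒ order 0.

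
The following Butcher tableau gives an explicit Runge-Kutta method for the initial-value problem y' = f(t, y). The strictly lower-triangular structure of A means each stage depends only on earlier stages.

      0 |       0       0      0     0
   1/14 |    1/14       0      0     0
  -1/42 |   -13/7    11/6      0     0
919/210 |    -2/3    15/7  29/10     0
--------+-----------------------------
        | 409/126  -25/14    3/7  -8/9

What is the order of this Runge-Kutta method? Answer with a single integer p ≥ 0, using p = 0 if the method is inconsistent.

1

b = (409/126, -25/14, 3/7, -8/9)
c = (0, 1/14, -1/42, 919/210)
Ac = (0, 0, 11/84, 247/2940)
Σ b_i: 409/126·1 + (-25/14)·1 + 3/7·1 + (-8/9)·1 = 1 ✓
b·c: (-25/14)·1/14 + 3/7·(-1/42) + (-8/9)·919/210 = -106573/26460 ≠ 1/2 ⇒ order 1.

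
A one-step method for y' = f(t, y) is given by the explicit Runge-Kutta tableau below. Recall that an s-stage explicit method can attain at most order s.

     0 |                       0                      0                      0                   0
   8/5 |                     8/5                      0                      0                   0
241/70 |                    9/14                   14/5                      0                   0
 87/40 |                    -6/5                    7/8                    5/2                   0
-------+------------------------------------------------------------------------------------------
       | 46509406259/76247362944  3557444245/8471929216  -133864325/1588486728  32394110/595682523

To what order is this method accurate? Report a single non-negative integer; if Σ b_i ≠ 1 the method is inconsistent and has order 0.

3

b = (46509406259/76247362944, 3557444245/8471929216, -133864325/1588486728, 32394110/595682523)
c = (0, 8/5, 241/70, 87/40)
Ac = (0, 0, 112/25, 1401/140)
Σ b_i: 46509406259/76247362944·1 + 3557444245/8471929216·1 + (-133864325/1588486728)·1 + 32394110/595682523·1 = 1 ✓
b·c: 3557444245/8471929216·8/5 + (-133864325/1588486728)·241/70 + 32394110/595682523·87/40 = 1/2 ✓
b·c²: 3557444245/8471929216·64/25 + (-133864325/1588486728)·58081/4900 + 32394110/595682523·7569/1600 = 1/3 ✓
b·Ac: (-133864325/1588486728)·112/25 + 32394110/595682523·1401/140 = 1/6 ✓
b·c³: 3557444245/8471929216·512/125 + (-133864325/1588486728)·13997521/343000 + 32394110/595682523·658503/64000 = -1473558308581/1270789382400 ≠ 1/4 ⇒ order 3.
b·(c∘Ac): (-133864325/1588486728)·1928/125 + 32394110/595682523·121887/5600 = -1845229271/15884867280 ≠ 1/8
b·Ac²: (-133864325/1588486728)·896/125 + 32394110/595682523·312357/9800 = 10463840353/9266172580 ≠ 1/12
b·A²c: 32394110/595682523·56/5 = 362814032/595682523 ≠ 1/24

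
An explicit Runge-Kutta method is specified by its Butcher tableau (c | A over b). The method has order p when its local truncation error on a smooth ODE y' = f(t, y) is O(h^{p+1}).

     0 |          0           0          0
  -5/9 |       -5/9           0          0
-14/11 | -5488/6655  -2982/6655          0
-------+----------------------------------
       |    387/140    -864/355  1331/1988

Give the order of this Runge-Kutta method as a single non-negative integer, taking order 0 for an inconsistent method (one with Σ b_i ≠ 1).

b = (387/140, -864/355, 1331/1988)
c = (0, -5/9, -14/11)
Ac = (0, 0, 994/3993)
Σ b_i: 387/140·1 + (-864/355)·1 + 1331/1988·1 = 1 ✓
b·c: (-864/355)·(-5/9) + 1331/1988·(-14/11) = 1/2 ✓
b·c²: (-864/355)·25/81 + 1331/1988·196/121 = 1/3 ✓
b·Ac: 1331/1988·994/3993 = 1/6 ✓; 3 stages ⇒ order 3.

3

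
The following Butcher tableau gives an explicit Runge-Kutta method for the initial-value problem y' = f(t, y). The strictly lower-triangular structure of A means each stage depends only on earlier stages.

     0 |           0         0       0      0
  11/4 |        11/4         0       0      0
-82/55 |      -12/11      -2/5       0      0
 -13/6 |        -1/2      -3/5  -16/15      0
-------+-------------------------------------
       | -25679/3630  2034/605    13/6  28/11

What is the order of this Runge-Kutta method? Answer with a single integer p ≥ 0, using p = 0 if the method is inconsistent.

b = (-25679/3630, 2034/605, 13/6, 28/11)
c = (0, 11/4, -82/55, -13/6)
Ac = (0, 0, -11/10, -197/3300)
Σ b_i: (-25679/3630)·1 + 2034/605·1 + 13/6·1 + 28/11·1 = 1 ✓
b·c: 2034/605·11/4 + 13/6·(-82/55) + 28/11·(-13/6) = 1/2 ✓
b·c²: 2034/605·121/16 + 13/6·6724/3025 + 28/11·169/36 = 9189109/217800 ≠ 1/3 ⇒ order 2.
b·Ac: 13/6·(-11/10) + 28/11·(-197/3300) = -30677/12100 ≠ 1/6

2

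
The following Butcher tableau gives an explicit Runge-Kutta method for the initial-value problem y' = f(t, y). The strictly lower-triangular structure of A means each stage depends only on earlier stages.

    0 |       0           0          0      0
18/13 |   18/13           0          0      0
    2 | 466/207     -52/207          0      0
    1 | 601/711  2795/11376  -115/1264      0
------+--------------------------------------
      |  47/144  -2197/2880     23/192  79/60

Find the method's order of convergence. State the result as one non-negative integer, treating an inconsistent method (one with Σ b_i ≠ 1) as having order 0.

4

b = (47/144, -2197/2880, 23/192, 79/60)
c = (0, 18/13, 2, 1)
Ac = (0, 0, -8/23, 25/158)
Σ b_i: 47/144·1 + (-2197/2880)·1 + 23/192·1 + 79/60·1 = 1 ✓
b·c: (-2197/2880)·18/13 + 23/192·2 + 79/60·1 = 1/2 ✓
b·c²: (-2197/2880)·324/169 + 23/192·4 + 79/60·1 = 1/3 ✓
b·Ac: 23/192·(-8/23) + 79/60·25/158 = 1/6 ✓
b·c³: (-2197/2880)·5832/2197 + 23/192·8 + 79/60·1 = 1/4 ✓
b·(c∘Ac): 23/192·(-16/23) + 79/60·25/158 = 1/8 ✓
b·Ac²: 23/192·(-144/299) + 79/60·110/1027 = 1/12 ✓
b·A²c: 79/60·5/158 = 1/24 ✓; 4 stages ⇒ order 4.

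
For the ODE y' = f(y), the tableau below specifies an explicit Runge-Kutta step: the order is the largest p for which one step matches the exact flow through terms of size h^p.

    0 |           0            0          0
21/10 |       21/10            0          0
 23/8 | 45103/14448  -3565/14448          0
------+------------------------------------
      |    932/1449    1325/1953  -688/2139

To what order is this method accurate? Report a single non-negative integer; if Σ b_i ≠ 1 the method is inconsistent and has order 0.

3

b = (932/1449, 1325/1953, -688/2139)
c = (0, 21/10, 23/8)
Ac = (0, 0, -713/1376)
Σ b_i: 932/1449·1 + 1325/1953·1 + (-688/2139)·1 = 1 ✓
b·c: 1325/1953·21/10 + (-688/2139)·23/8 = 1/2 ✓
b·c²: 1325/1953·441/100 + (-688/2139)·529/64 = 1/3 ✓
b·Ac: (-688/2139)·(-713/1376) = 1/6 ✓; 3 stages ⇒ order 3.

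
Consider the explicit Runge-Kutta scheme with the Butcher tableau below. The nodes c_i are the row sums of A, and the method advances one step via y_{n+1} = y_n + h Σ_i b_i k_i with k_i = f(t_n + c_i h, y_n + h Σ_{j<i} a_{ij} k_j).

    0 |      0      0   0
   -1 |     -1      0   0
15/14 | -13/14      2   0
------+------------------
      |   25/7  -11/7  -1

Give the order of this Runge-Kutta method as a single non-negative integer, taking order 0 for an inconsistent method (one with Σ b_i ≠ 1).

b = (25/7, -11/7, -1)
c = (0, -1, 15/14)
Ac = (0, 0, -2)
Σ b_i: 25/7·1 + (-11/7)·1 + (-1)·1 = 1 ✓
b·c: (-11/7)·(-1) + (-1)·15/14 = 1/2 ✓
b·c²: (-11/7)·1 + (-1)·225/196 = -533/196 ≠ 1/3 ⇒ order 2.
b·Ac: (-1)·(-2) = 2 ≠ 1/6

2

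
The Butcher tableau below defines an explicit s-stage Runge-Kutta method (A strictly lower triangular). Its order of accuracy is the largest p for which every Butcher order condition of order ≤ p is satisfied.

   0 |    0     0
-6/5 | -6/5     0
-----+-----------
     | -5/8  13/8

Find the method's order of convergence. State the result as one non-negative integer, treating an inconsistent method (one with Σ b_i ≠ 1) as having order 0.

b = (-5/8, 13/8)
c = (0, -6/5)
Σ b_i: (-5/8)·1 + 13/8·1 = 1 ✓
b·c: 13/8·(-6/5) = -39/20 ≠ 1/2 ⇒ order 1.

1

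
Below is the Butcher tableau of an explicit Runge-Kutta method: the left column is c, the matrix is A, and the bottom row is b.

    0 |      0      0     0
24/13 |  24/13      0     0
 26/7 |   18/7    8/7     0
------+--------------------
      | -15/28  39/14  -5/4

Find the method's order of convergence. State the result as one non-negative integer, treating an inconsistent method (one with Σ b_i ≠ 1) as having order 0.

2

b = (-15/28, 39/14, -5/4)
c = (0, 24/13, 26/7)
Ac = (0, 0, 192/91)
Σ b_i: (-15/28)·1 + 39/14·1 + (-5/4)·1 = 1 ✓
b·c: 39/14·24/13 + (-5/4)·26/7 = 1/2 ✓
b·c²: 39/14·576/169 + (-5/4)·676/49 = -4937/637 ≠ 1/3 ⇒ order 2.
b·Ac: (-5/4)·192/91 = -240/91 ≠ 1/6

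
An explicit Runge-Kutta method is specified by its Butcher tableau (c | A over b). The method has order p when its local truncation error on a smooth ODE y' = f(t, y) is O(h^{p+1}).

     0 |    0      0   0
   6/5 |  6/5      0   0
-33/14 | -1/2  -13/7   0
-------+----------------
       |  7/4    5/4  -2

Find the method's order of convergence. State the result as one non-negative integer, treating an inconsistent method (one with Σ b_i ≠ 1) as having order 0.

1

b = (7/4, 5/4, -2)
c = (0, 6/5, -33/14)
Ac = (0, 0, -78/35)
Σ b_i: 7/4·1 + 5/4·1 + (-2)·1 = 1 ✓
b·c: 5/4·6/5 + (-2)·(-33/14) = 87/14 ≠ 1/2 ⇒ order 1.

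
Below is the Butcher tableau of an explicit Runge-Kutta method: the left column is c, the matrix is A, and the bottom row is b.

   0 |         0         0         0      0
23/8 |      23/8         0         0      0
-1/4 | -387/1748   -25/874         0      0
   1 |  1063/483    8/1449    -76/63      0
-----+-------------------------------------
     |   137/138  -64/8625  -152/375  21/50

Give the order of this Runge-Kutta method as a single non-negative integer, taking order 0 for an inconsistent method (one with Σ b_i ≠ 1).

4

b = (137/138, -64/8625, -152/375, 21/50)
c = (0, 23/8, -1/4, 1)
Ac = (0, 0, -25/304, 20/63)
Σ b_i: 137/138·1 + (-64/8625)·1 + (-152/375)·1 + 21/50·1 = 1 ✓
b·c: (-64/8625)·23/8 + (-152/375)·(-1/4) + 21/50·1 = 1/2 ✓
b·c²: (-64/8625)·529/64 + (-152/375)·1/16 + 21/50·1 = 1/3 ✓
b·Ac: (-152/375)·(-25/304) + 21/50·20/63 = 1/6 ✓
b·c³: (-64/8625)·12167/512 + (-152/375)·(-1/64) + 21/50·1 = 1/4 ✓
b·(c∘Ac): (-152/375)·25/1216 + 21/50·20/63 = 1/8 ✓
b·Ac²: (-152/375)·(-575/2432) + 21/50·(-5/168) = 1/12 ✓
b·A²c: 21/50·25/252 = 1/24 ✓; 4 stages ⇒ order 4.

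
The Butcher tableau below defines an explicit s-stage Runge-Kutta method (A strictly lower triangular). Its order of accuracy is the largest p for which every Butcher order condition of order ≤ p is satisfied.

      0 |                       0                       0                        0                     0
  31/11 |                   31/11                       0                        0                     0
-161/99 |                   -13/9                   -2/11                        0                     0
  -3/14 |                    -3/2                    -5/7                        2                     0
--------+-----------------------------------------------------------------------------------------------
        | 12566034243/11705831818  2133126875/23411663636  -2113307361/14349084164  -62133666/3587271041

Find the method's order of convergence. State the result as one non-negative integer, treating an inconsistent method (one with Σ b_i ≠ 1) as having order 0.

3

b = (12566034243/11705831818, 2133126875/23411663636, -2113307361/14349084164, -62133666/3587271041)
c = (0, 31/11, -161/99, -3/14)
Ac = (0, 0, -62/121, -3649/693)
Σ b_i: 12566034243/11705831818·1 + 2133126875/23411663636·1 + (-2113307361/14349084164)·1 + (-62133666/3587271041)·1 = 1 ✓
b·c: 2133126875/23411663636·31/11 + (-2113307361/14349084164)·(-161/99) + (-62133666/3587271041)·(-3/14) = 1/2 ✓
b·c²: 2133126875/23411663636·961/121 + (-2113307361/14349084164)·25921/9801 + (-62133666/3587271041)·9/196 = 1/3 ✓
b·Ac: (-2113307361/14349084164)·(-62/121) + (-62133666/3587271041)·(-3649/693) = 1/6 ✓
b·c³: 2133126875/23411663636·29791/1331 + (-2113307361/14349084164)·(-4173281/970299) + (-62133666/3587271041)·(-27/2744) = 4196802618311/1570091893524 ≠ 1/4 ⇒ order 3.
b·(c∘Ac): (-2113307361/14349084164)·9982/11979 + (-62133666/3587271041)·3649/3234 = -6500339389/45690504838 ≠ 1/8
b·Ac²: (-2113307361/14349084164)·(-1922/1331) + (-62133666/3587271041)·(-26311/68607) = 467327541719/2130838998354 ≠ 1/12
b·A²c: (-62133666/3587271041)·(-124/121) = 7704574584/434059795961 ≠ 1/24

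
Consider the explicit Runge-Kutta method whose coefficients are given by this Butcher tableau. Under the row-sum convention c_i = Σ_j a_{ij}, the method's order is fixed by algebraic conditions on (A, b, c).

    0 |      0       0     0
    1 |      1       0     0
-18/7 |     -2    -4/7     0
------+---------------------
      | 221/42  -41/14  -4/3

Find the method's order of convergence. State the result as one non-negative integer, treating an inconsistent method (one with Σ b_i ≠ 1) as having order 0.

b = (221/42, -41/14, -4/3)
c = (0, 1, -18/7)
Ac = (0, 0, -4/7)
Σ b_i: 221/42·1 + (-41/14)·1 + (-4/3)·1 = 1 ✓
b·c: (-41/14)·1 + (-4/3)·(-18/7) = 1/2 ✓
b·c²: (-41/14)·1 + (-4/3)·324/49 = -1151/98 ≠ 1/3 ⇒ order 2.
b·Ac: (-4/3)·(-4/7) = 16/21 ≠ 1/6

2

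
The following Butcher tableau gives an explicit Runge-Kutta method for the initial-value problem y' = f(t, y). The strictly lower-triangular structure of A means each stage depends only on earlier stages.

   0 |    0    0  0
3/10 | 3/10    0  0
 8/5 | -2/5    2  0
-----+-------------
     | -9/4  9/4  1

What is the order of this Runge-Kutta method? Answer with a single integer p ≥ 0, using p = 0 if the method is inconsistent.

1

b = (-9/4, 9/4, 1)
c = (0, 3/10, 8/5)
Ac = (0, 0, 3/5)
Σ b_i: (-9/4)·1 + 9/4·1 + 1·1 = 1 ✓
b·c: 9/4·3/10 + 1·8/5 = 91/40 ≠ 1/2 ⇒ order 1.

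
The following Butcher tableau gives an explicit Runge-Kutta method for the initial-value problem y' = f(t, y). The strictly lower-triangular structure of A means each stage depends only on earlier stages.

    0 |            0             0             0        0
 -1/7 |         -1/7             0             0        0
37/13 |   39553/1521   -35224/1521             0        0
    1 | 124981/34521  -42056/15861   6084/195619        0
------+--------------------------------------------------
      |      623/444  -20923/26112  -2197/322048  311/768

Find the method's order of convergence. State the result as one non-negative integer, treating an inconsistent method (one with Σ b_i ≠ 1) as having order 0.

b = (623/444, -20923/26112, -2197/322048, 311/768)
c = (0, -1/7, 37/13, 1)
Ac = (0, 0, 5032/1521, 436/933)
Σ b_i: 623/444·1 + (-20923/26112)·1 + (-2197/322048)·1 + 311/768·1 = 1 ✓
b·c: (-20923/26112)·(-1/7) + (-2197/322048)·37/13 + 311/768·1 = 1/2 ✓
b·c²: (-20923/26112)·1/49 + (-2197/322048)·1369/169 + 311/768·1 = 1/3 ✓
b·Ac: (-2197/322048)·5032/1521 + 311/768·436/933 = 1/6 ✓
b·c³: (-20923/26112)·(-1/343) + (-2197/322048)·50653/2197 + 311/768·1 = 1/4 ✓
b·(c∘Ac): (-2197/322048)·186184/19773 + 311/768·436/933 = 1/8 ✓
b·Ac²: (-2197/322048)·(-5032/10647) + 311/768·1292/6531 = 1/12 ✓
b·A²c: 311/768·32/311 = 1/24 ✓; 4 stages ⇒ order 4.

4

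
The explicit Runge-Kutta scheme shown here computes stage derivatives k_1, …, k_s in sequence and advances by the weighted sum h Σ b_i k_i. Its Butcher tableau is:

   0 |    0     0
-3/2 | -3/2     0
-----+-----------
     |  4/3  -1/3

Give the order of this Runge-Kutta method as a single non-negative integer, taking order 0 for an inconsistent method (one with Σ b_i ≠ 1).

b = (4/3, -1/3)
c = (0, -3/2)
Σ b_i: 4/3·1 + (-1/3)·1 = 1 ✓
b·c: (-1/3)·(-3/2) = 1/2 ✓; 2 stages ⇒ order 2.

2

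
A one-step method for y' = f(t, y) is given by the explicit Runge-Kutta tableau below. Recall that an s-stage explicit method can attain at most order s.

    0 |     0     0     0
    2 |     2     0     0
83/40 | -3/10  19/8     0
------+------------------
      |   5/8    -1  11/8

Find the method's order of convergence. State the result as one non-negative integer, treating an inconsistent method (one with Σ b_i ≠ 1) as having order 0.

b = (5/8, -1, 11/8)
c = (0, 2, 83/40)
Ac = (0, 0, 19/4)
Σ b_i: 5/8·1 + (-1)·1 + 11/8·1 = 1 ✓
b·c: (-1)·2 + 11/8·83/40 = 273/320 ≠ 1/2 ⇒ order 1.

1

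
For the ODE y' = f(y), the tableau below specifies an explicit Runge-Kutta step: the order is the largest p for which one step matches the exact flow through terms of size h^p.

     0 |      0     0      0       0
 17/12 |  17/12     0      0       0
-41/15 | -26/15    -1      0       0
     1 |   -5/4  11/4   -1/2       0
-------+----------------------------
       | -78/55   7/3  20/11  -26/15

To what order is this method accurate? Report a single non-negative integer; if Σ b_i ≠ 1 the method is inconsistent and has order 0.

b = (-78/55, 7/3, 20/11, -26/15)
c = (0, 17/12, -41/15, 1)
Ac = (0, 0, -17/12, 421/80)
Σ b_i: (-78/55)·1 + 7/3·1 + 20/11·1 + (-26/15)·1 = 1 ✓
b·c: 7/3·17/12 + 20/11·(-41/15) + (-26/15)·1 = -6727/1980 ≠ 1/2 ⇒ order 1.

1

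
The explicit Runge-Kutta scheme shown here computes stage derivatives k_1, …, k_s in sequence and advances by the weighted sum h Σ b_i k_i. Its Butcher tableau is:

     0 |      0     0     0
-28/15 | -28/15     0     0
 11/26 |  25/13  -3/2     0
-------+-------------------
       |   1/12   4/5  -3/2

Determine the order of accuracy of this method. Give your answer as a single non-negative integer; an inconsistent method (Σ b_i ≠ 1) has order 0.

0

b = (1/12, 4/5, -3/2)
c = (0, -28/15, 11/26)
Ac = (0, 0, 14/5)
Σ b_i: 1/12·1 + 4/5·1 + (-3/2)·1 = -37/60 ≠ 1 ⇒ order 0.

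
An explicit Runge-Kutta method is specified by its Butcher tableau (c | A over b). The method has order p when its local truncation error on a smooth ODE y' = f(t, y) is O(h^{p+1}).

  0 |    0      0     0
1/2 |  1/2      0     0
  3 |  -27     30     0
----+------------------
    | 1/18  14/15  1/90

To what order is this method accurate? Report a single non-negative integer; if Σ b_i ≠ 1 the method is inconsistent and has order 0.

3

b = (1/18, 14/15, 1/90)
c = (0, 1/2, 3)
Ac = (0, 0, 15)
Σ b_i: 1/18·1 + 14/15·1 + 1/90·1 = 1 ✓
b·c: 14/15·1/2 + 1/90·3 = 1/2 ✓
b·c²: 14/15·1/4 + 1/90·9 = 1/3 ✓
b·Ac: 1/90·15 = 1/6 ✓; 3 stages ⇒ order 3.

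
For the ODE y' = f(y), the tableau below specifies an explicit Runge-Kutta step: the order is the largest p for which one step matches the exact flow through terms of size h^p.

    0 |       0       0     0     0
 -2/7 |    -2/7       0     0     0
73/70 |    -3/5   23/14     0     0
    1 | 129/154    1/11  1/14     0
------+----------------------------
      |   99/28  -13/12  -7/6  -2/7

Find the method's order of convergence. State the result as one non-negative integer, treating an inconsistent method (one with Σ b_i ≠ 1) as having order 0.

b = (99/28, -13/12, -7/6, -2/7)
c = (0, -2/7, 73/70, 1)
Ac = (0, 0, -23/49, 523/10780)
Σ b_i: 99/28·1 + (-13/12)·1 + (-7/6)·1 + (-2/7)·1 = 1 ✓
b·c: (-13/12)·(-2/7) + (-7/6)·73/70 + (-2/7)·1 = -167/140 ≠ 1/2 ⇒ order 1.

1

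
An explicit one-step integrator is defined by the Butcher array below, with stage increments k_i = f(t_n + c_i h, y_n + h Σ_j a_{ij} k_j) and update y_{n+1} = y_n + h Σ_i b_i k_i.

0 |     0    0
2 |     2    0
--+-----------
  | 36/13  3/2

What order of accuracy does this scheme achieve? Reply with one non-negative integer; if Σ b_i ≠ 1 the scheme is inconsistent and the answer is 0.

0

b = (36/13, 3/2)
c = (0, 2)
Σ b_i: 36/13·1 + 3/2·1 = 111/26 ≠ 1 ⇒ order 0.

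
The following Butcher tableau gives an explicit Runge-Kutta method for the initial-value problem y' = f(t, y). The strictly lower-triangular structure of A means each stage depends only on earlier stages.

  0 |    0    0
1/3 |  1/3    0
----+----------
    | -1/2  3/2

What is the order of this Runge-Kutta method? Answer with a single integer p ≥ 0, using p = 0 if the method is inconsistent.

2

b = (-1/2, 3/2)
c = (0, 1/3)
Σ b_i: (-1/2)·1 + 3/2·1 = 1 ✓
b·c: 3/2·1/3 = 1/2 ✓; 2 stages ⇒ order 2.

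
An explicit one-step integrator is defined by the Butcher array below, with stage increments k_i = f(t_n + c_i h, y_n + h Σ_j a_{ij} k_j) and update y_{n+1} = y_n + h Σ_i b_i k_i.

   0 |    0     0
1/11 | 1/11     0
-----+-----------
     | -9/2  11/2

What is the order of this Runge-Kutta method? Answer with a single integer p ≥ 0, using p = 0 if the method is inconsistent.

b = (-9/2, 11/2)
c = (0, 1/11)
Σ b_i: (-9/2)·1 + 11/2·1 = 1 ✓
b·c: 11/2·1/11 = 1/2 ✓; 2 stages ⇒ order 2.

2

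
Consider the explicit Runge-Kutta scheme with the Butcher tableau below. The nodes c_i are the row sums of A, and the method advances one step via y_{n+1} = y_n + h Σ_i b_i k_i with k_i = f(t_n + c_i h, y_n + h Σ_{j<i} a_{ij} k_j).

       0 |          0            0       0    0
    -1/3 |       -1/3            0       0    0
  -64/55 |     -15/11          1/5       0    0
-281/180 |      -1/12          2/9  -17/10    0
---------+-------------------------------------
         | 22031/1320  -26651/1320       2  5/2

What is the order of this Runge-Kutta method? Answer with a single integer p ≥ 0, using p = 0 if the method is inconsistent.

b = (22031/1320, -26651/1320, 2, 5/2)
c = (0, -1/3, -64/55, -281/180)
Ac = (0, 0, -1/15, 14138/7425)
Σ b_i: 22031/1320·1 + (-26651/1320)·1 + 2·1 + 5/2·1 = 1 ✓
b·c: (-26651/1320)·(-1/3) + 2·(-64/55) + 5/2·(-281/180) = 1/2 ✓
b·c²: (-26651/1320)·1/9 + 2·4096/3025 + 5/2·78961/32400 = 51415409/7840800 ≠ 1/3 ⇒ order 2.
b·Ac: 2·(-1/15) + 5/2·14138/7425 = 6871/1485 ≠ 1/6

2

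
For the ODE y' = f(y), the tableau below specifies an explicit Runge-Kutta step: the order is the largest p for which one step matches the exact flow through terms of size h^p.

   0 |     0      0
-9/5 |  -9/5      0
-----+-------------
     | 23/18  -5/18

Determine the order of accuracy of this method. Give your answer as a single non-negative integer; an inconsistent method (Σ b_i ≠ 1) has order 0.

2

b = (23/18, -5/18)
c = (0, -9/5)
Σ b_i: 23/18·1 + (-5/18)·1 = 1 ✓
b·c: (-5/18)·(-9/5) = 1/2 ✓; 2 stages ⇒ order 2.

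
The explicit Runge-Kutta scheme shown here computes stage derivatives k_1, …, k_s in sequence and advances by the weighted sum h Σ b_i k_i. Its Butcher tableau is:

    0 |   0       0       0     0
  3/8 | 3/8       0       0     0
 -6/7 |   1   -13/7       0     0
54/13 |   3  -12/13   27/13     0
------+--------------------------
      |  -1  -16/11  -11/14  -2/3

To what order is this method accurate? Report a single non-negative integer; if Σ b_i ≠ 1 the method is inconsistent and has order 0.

0

b = (-1, -16/11, -11/14, -2/3)
c = (0, 3/8, -6/7, 54/13)
Ac = (0, 0, -39/56, -387/182)
Σ b_i: (-1)·1 + (-16/11)·1 + (-11/14)·1 + (-2/3)·1 = -1805/462 ≠ 1 ⇒ order 0.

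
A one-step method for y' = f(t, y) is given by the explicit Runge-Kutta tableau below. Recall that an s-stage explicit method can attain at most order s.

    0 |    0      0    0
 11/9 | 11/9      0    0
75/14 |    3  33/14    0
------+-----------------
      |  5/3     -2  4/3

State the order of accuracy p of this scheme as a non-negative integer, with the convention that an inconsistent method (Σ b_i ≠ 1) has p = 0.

1

b = (5/3, -2, 4/3)
c = (0, 11/9, 75/14)
Ac = (0, 0, 121/42)
Σ b_i: 5/3·1 + (-2)·1 + 4/3·1 = 1 ✓
b·c: (-2)·11/9 + 4/3·75/14 = 296/63 ≠ 1/2 ⇒ order 1.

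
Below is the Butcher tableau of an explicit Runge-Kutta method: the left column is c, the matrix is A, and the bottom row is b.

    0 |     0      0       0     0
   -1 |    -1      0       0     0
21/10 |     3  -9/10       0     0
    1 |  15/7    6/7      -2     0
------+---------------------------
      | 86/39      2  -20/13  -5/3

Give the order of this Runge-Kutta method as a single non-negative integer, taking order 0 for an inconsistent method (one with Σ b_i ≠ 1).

b = (86/39, 2, -20/13, -5/3)
c = (0, -1, 21/10, 1)
Ac = (0, 0, 9/10, -177/35)
Σ b_i: 86/39·1 + 2·1 + (-20/13)·1 + (-5/3)·1 = 1 ✓
b·c: 2·(-1) + (-20/13)·21/10 + (-5/3)·1 = -269/39 ≠ 1/2 ⇒ order 1.

1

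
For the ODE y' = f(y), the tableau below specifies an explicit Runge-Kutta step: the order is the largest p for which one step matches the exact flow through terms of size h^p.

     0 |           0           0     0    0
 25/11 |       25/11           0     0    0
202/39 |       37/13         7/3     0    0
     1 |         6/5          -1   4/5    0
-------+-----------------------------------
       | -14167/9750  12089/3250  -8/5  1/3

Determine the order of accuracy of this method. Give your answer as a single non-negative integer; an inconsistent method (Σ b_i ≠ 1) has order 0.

2

b = (-14167/9750, 12089/3250, -8/5, 1/3)
c = (0, 25/11, 202/39, 1)
Ac = (0, 0, 175/33, 4013/2145)
Σ b_i: (-14167/9750)·1 + 12089/3250·1 + (-8/5)·1 + 1/3·1 = 1 ✓
b·c: 12089/3250·25/11 + (-8/5)·202/39 + 1/3·1 = 1/2 ✓
b·c²: 12089/3250·625/121 + (-8/5)·40804/1521 + 1/3·1 = -3911159/167310 ≠ 1/3 ⇒ order 2.
b·Ac: (-8/5)·175/33 + 1/3·4013/2145 = -50587/6435 ≠ 1/6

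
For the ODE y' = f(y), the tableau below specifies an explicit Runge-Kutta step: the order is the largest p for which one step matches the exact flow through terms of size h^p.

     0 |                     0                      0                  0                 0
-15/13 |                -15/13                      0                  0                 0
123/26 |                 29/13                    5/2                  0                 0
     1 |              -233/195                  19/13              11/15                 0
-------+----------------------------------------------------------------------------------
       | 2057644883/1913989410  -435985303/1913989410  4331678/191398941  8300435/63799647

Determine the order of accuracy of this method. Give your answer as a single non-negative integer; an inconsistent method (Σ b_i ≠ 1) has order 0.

b = (2057644883/1913989410, -435985303/1913989410, 4331678/191398941, 8300435/63799647)
c = (0, -15/13, 123/26, 1)
Ac = (0, 0, -75/26, 3013/1690)
Σ b_i: 2057644883/1913989410·1 + (-435985303/1913989410)·1 + 4331678/191398941·1 + 8300435/63799647·1 = 1 ✓
b·c: (-435985303/1913989410)·(-15/13) + 4331678/191398941·123/26 + 8300435/63799647·1 = 1/2 ✓
b·c²: (-435985303/1913989410)·225/169 + 4331678/191398941·15129/676 + 8300435/63799647·1 = 1/3 ✓
b·Ac: 4331678/191398941·(-75/26) + 8300435/63799647·3013/1690 = 1/6 ✓
b·c³: (-435985303/1913989410)·(-3375/2197) + 4331678/191398941·1860867/17576 + 8300435/63799647·1 = 124044901277/43128561372 ≠ 1/4 ⇒ order 3.
b·(c∘Ac): 4331678/191398941·(-9225/676) + 8300435/63799647·3013/1690 = -63773569/829395411 ≠ 1/8
b·Ac²: 4331678/191398941·1125/338 + 8300435/63799647·806649/43940 = 2724539209/1105860548 ≠ 1/12
b·A²c: 8300435/63799647·(-55/26) = -35117225/127599294 ≠ 1/24

3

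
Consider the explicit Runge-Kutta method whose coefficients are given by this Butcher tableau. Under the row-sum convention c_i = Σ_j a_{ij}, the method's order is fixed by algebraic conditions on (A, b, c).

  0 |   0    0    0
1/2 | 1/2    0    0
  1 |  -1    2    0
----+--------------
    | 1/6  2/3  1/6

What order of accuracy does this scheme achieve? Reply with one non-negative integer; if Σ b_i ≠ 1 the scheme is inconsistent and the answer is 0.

3

b = (1/6, 2/3, 1/6)
c = (0, 1/2, 1)
Ac = (0, 0, 1)
Σ b_i: 1/6·1 + 2/3·1 + 1/6·1 = 1 ✓
b·c: 2/3·1/2 + 1/6·1 = 1/2 ✓
b·c²: 2/3·1/4 + 1/6·1 = 1/3 ✓
b·Ac: 1/6·1 = 1/6 ✓; 3 stages ⇒ order 3.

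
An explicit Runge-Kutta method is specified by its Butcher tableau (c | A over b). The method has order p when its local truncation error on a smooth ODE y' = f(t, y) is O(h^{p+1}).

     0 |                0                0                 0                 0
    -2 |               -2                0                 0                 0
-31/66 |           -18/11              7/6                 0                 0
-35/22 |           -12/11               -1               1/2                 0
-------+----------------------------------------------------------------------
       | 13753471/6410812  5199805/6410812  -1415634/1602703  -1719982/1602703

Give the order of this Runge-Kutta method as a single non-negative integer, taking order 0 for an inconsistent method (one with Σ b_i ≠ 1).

b = (13753471/6410812, 5199805/6410812, -1415634/1602703, -1719982/1602703)
c = (0, -2, -31/66, -35/22)
Ac = (0, 0, -7/3, 233/132)
Σ b_i: 13753471/6410812·1 + 5199805/6410812·1 + (-1415634/1602703)·1 + (-1719982/1602703)·1 = 1 ✓
b·c: 5199805/6410812·(-2) + (-1415634/1602703)·(-31/66) + (-1719982/1602703)·(-35/22) = 1/2 ✓
b·c²: 5199805/6410812·4 + (-1415634/1602703)·961/4356 + (-1719982/1602703)·1225/484 = 1/3 ✓
b·Ac: (-1415634/1602703)·(-7/3) + (-1719982/1602703)·233/132 = 1/6 ✓
b·c³: 5199805/6410812·(-8) + (-1415634/1602703)·(-29791/287496) + (-1719982/1602703)·(-42875/10648) = -7246810313/3490687134 ≠ 1/4 ⇒ order 3.
b·(c∘Ac): (-1415634/1602703)·217/198 + (-1719982/1602703)·(-8155/2904) = 144257001/70518932 ≠ 1/8
b·Ac²: (-1415634/1602703)·14/3 + (-1719982/1602703)·(-33887/8712) = 33227915/634670388 ≠ 1/12
b·A²c: (-1719982/1602703)·(-7/6) = 6019937/4808109 ≠ 1/24

3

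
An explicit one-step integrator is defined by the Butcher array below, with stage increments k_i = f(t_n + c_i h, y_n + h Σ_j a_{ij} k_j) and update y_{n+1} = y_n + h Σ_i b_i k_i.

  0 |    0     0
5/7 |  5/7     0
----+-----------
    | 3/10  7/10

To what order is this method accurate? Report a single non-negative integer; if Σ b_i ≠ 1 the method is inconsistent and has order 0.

2

b = (3/10, 7/10)
c = (0, 5/7)
Σ b_i: 3/10·1 + 7/10·1 = 1 ✓
b·c: 7/10·5/7 = 1/2 ✓; 2 stages ⇒ order 2.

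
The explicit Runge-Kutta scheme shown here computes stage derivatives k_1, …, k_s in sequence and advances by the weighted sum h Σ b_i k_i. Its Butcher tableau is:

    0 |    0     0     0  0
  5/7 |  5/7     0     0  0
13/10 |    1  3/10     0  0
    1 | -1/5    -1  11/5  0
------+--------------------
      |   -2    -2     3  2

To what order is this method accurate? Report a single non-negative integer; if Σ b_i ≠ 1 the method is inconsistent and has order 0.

1

b = (-2, -2, 3, 2)
c = (0, 5/7, 13/10, 1)
Ac = (0, 0, 3/14, 751/350)
Σ b_i: (-2)·1 + (-2)·1 + 3·1 + 2·1 = 1 ✓
b·c: (-2)·5/7 + 3·13/10 + 2·1 = 313/70 ≠ 1/2 ⇒ order 1.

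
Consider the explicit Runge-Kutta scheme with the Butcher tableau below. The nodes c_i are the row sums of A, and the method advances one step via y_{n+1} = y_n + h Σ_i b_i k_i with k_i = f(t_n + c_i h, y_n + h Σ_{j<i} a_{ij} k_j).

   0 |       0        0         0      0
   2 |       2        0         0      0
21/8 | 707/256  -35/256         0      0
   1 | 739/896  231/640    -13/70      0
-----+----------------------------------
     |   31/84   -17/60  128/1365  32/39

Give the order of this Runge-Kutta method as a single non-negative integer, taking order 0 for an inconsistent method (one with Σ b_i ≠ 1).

4

b = (31/84, -17/60, 128/1365, 32/39)
c = (0, 2, 21/8, 1)
Ac = (0, 0, -35/128, 15/64)
Σ b_i: 31/84·1 + (-17/60)·1 + 128/1365·1 + 32/39·1 = 1 ✓
b·c: (-17/60)·2 + 128/1365·21/8 + 32/39·1 = 1/2 ✓
b·c²: (-17/60)·4 + 128/1365·441/64 + 32/39·1 = 1/3 ✓
b·Ac: 128/1365·(-35/128) + 32/39·15/64 = 1/6 ✓
b·c³: (-17/60)·8 + 128/1365·9261/512 + 32/39·1 = 1/4 ✓
b·(c∘Ac): 128/1365·(-735/1024) + 32/39·15/64 = 1/8 ✓
b·Ac²: 128/1365·(-35/64) + 32/39·21/128 = 1/12 ✓
b·A²c: 32/39·13/256 = 1/24 ✓; 4 stages ⇒ order 4.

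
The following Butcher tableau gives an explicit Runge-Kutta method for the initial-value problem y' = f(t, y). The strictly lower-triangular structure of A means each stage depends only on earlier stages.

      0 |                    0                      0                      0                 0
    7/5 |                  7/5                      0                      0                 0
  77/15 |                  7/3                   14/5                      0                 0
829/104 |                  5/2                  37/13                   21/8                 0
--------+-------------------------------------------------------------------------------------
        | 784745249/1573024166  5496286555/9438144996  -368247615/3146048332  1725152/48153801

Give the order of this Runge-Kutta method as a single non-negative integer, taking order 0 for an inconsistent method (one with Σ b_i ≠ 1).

b = (784745249/1573024166, 5496286555/9438144996, -368247615/3146048332, 1725152/48153801)
c = (0, 7/5, 77/15, 829/104)
Ac = (0, 0, 98/25, 9079/520)
Σ b_i: 784745249/1573024166·1 + 5496286555/9438144996·1 + (-368247615/3146048332)·1 + 1725152/48153801·1 = 1 ✓
b·c: 5496286555/9438144996·7/5 + (-368247615/3146048332)·77/15 + 1725152/48153801·829/104 = 1/2 ✓
b·c²: 5496286555/9438144996·49/25 + (-368247615/3146048332)·5929/225 + 1725152/48153801·687241/10816 = 1/3 ✓
b·Ac: (-368247615/3146048332)·98/25 + 1725152/48153801·9079/520 = 1/6 ✓
b·c³: 5496286555/9438144996·343/125 + (-368247615/3146048332)·456533/3375 + 1725152/48153801·569722789/1124864 = 2937001543393/751199295600 ≠ 1/4 ⇒ order 3.
b·(c∘Ac): (-368247615/3146048332)·7546/375 + 1725152/48153801·7526491/54080 = 3166869937/1203845025 ≠ 1/8
b·Ac²: (-368247615/3146048332)·686/125 + 1725152/48153801·583051/7800 = 14703380027/7223070150 ≠ 1/12
b·A²c: 1725152/48153801·1029/100 = 147931784/401281675 ≠ 1/24

3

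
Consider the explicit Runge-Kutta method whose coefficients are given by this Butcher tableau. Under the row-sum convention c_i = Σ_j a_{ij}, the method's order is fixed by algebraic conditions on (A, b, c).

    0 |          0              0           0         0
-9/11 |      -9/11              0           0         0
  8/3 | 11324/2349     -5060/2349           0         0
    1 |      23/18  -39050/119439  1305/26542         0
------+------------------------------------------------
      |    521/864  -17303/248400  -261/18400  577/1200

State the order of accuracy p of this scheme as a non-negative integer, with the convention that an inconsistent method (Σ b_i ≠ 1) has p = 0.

4

b = (521/864, -17303/248400, -261/18400, 577/1200)
c = (0, -9/11, 8/3, 1)
Ac = (0, 0, 460/261, 230/577)
Σ b_i: 521/864·1 + (-17303/248400)·1 + (-261/18400)·1 + 577/1200·1 = 1 ✓
b·c: (-17303/248400)·(-9/11) + (-261/18400)·8/3 + 577/1200·1 = 1/2 ✓
b·c²: (-17303/248400)·81/121 + (-261/18400)·64/9 + 577/1200·1 = 1/3 ✓
b·Ac: (-261/18400)·460/261 + 577/1200·230/577 = 1/6 ✓
b·c³: (-17303/248400)·(-729/1331) + (-261/18400)·512/27 + 577/1200·1 = 1/4 ✓
b·(c∘Ac): (-261/18400)·3680/783 + 577/1200·230/577 = 1/8 ✓
b·Ac²: (-261/18400)·(-460/319) + 577/1200·830/6347 = 1/12 ✓
b·A²c: 577/1200·50/577 = 1/24 ✓; 4 stages ⇒ order 4.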